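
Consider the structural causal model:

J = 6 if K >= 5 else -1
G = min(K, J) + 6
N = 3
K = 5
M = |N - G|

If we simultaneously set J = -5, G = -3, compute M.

Setting J = -5, G = -3 by intervention discards those variables' equations.
M = |N - G|  [with N=3, G=-3]  = 6

6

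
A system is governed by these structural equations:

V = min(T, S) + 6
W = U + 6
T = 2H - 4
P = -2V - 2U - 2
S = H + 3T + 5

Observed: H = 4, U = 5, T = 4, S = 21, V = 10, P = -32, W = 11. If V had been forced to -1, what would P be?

-10

The intervention breaks the incoming arrows to V: V = min(T, S) + 6 no longer applies, and V = -1.
P = -2V - 2U - 2  [with V=-1, U=5]  = -10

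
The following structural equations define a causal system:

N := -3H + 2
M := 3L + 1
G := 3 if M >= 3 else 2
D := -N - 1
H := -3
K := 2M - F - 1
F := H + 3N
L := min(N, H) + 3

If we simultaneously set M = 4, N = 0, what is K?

10

The joint intervention fixes M = 4, N = 0, removing each variable's own equation.
F = H + 3N  [with H=-3, N=0]  = -3
K = 2M - F - 1  [with M=4, F=-3]  = 10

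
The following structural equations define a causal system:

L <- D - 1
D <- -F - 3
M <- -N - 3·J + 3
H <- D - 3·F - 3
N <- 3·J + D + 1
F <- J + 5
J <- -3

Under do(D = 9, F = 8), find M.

11

The joint intervention fixes D = 9, F = 8, removing each variable's own equation.
N = 3·J + D + 1  [with J=-3, D=9]  = 1
M = -N - 3·J + 3  [with N=1, J=-3]  = 11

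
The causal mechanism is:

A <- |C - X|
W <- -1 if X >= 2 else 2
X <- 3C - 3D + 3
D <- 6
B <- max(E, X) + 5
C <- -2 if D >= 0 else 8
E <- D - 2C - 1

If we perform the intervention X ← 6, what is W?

-1

The intervention breaks the incoming arrows to X: X <- 3C - 3D + 3 no longer applies, and X = 6.
W = -1 if X >= 2 else 2  [with X=6]  = -1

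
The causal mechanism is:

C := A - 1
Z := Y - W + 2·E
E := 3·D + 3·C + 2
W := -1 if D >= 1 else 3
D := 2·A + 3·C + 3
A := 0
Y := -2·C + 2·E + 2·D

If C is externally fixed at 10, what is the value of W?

-1

Under do(C=10), the mechanism C := A - 1 is discarded; C is fixed at 10.
D = 2·A + 3·C + 3  [with A=0, C=10]  = 33
W = -1 if D >= 1 else 3  [with D=33]  = -1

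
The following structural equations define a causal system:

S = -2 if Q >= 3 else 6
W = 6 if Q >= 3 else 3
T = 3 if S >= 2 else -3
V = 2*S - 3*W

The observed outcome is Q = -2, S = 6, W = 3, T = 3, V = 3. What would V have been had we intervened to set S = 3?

do(S=3) replaces the equation S = -2 if Q >= 3 else 6 with the constant S = 3.
W = 6 if Q >= 3 else 3  [with Q=-2]  = 3
V = 2*S - 3*W  [with S=3, W=3]  = -3

-3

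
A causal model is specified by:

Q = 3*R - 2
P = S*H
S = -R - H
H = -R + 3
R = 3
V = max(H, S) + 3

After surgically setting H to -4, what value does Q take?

Under do(H=-4), the mechanism H = -R + 3 is discarded; H is fixed at -4.
No directed path runs from H to Q, so Q keeps its natural value.
Q = 3*R - 2  [with R=3]  = 7

7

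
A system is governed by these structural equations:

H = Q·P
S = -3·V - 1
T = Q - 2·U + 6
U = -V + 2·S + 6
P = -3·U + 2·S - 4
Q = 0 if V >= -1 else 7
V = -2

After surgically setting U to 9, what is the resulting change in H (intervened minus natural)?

189

The intervention breaks the incoming arrows to U: U = -V + 2·S + 6 no longer applies, and U = 9.
S = -3·V - 1  [with V=-2]  = 5
Q = 0 if V >= -1 else 7  [with V=-2]  = 7
P = -3·U + 2·S - 4  [with U=9, S=5]  = -21
H = Q·P  [with Q=7, P=-21]  = -147
Without intervention: S = -3·V - 1  [with V=-2]  = 5; U = -V + 2·S + 6  [with V=-2, S=5]  = 18; Q = 0 if V >= -1 else 7  [with V=-2]  = 7; P = -3·U + 2·S - 4  [with U=18, S=5]  = -48; H = Q·P  [with Q=7, P=-48]  = -336.
Change = -147 − (-336) = 189.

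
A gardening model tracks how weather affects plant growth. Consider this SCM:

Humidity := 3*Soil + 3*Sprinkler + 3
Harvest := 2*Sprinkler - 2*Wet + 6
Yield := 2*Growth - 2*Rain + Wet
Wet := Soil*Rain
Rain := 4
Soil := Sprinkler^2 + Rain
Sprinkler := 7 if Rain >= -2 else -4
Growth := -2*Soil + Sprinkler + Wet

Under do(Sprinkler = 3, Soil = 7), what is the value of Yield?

Under do(Sprinkler = 3, Soil = 7), each intervened variable's structural equation is replaced by its fixed value.
Wet = Soil*Rain  [with Soil=7, Rain=4]  = 28
Growth = -2*Soil + Sprinkler + Wet  [with Soil=7, Sprinkler=3, Wet=28]  = 17
Yield = 2*Growth - 2*Rain + Wet  [with Growth=17, Rain=4, Wet=28]  = 54

54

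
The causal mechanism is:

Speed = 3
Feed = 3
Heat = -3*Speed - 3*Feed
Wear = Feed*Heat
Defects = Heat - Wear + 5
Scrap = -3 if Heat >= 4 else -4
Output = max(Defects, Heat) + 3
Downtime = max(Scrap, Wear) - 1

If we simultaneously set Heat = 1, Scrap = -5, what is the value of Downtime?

2

Setting Heat = 1, Scrap = -5 by intervention discards those variables' equations.
Wear = Feed*Heat  [with Feed=3, Heat=1]  = 3
Downtime = max(Scrap, Wear) - 1  [with Scrap=-5, Wear=3]  = 2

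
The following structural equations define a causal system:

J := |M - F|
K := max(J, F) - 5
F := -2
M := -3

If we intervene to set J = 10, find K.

5

The intervention breaks the incoming arrows to J: J := |M - F| no longer applies, and J = 10.
K = max(J, F) - 5  [with J=10, F=-2]  = 5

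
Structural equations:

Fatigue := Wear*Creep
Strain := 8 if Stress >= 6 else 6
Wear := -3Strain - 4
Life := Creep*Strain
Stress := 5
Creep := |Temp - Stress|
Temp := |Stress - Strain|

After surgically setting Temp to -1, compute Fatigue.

-132

The intervention breaks the incoming arrows to Temp: Temp := |Stress - Strain| no longer applies, and Temp = -1.
Strain = 8 if Stress >= 6 else 6  [with Stress=5]  = 6
Creep = |Temp - Stress|  [with Temp=-1, Stress=5]  = 6
Wear = -3Strain - 4  [with Strain=6]  = -22
Fatigue = Wear*Creep  [with Wear=-22, Creep=6]  = -132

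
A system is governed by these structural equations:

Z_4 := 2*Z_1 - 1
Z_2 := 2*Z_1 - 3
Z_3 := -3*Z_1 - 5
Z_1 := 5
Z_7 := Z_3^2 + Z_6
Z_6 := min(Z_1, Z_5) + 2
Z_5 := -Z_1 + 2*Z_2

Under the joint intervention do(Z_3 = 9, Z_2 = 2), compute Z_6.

Setting Z_3 = 9, Z_2 = 2 by intervention discards those variables' equations.
Z_5 = -Z_1 + 2*Z_2  [with Z_1=5, Z_2=2]  = -1
Z_6 = min(Z_1, Z_5) + 2  [with Z_1=5, Z_5=-1]  = 1

1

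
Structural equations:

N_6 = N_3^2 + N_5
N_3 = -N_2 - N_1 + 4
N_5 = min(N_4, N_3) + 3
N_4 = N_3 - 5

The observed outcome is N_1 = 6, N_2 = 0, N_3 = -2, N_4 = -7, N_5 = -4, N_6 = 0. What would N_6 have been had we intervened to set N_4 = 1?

Under do(N_4=1), the mechanism N_4 = N_3 - 5 is discarded; N_4 is fixed at 1.
N_3 = -N_2 - N_1 + 4  [with N_2=0, N_1=6]  = -2
N_5 = min(N_4, N_3) + 3  [with N_4=1, N_3=-2]  = 1
N_6 = N_3^2 + N_5  [with N_3=-2, N_5=1]  = 5

5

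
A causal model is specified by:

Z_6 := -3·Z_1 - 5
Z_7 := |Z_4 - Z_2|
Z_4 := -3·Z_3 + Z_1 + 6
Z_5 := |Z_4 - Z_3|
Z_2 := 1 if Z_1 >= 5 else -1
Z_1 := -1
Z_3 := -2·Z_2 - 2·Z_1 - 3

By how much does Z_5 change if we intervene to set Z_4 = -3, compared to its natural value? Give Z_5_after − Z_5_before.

Intervening sets Z_4 = -3 and removes its equation (Z_4 := -3·Z_3 + Z_1 + 6).
Z_2 = 1 if Z_1 >= 5 else -1  [with Z_1=-1]  = -1
Z_3 = -2·Z_2 - 2·Z_1 - 3  [with Z_2=-1, Z_1=-1]  = 1
Z_5 = |Z_4 - Z_3|  [with Z_4=-3, Z_3=1]  = 4
Without intervention: Z_2 = 1 if Z_1 >= 5 else -1  [with Z_1=-1]  = -1; Z_3 = -2·Z_2 - 2·Z_1 - 3  [with Z_2=-1, Z_1=-1]  = 1; Z_4 = -3·Z_3 + Z_1 + 6  [with Z_3=1, Z_1=-1]  = 2; Z_5 = |Z_4 - Z_3|  [with Z_4=2, Z_3=1]  = 1.
Change = 4 − 1 = 3.

3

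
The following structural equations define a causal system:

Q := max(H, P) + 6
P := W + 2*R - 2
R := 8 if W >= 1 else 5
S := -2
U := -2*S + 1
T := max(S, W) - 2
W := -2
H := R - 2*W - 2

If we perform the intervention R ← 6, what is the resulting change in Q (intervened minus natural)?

The intervention breaks the incoming arrows to R: R := 8 if W >= 1 else 5 no longer applies, and R = 6.
H = R - 2*W - 2  [with R=6, W=-2]  = 8
P = W + 2*R - 2  [with W=-2, R=6]  = 8
Q = max(H, P) + 6  [with H=8, P=8]  = 14
Without intervention: R = 8 if W >= 1 else 5  [with W=-2]  = 5; H = R - 2*W - 2  [with R=5, W=-2]  = 7; P = W + 2*R - 2  [with W=-2, R=5]  = 6; Q = max(H, P) + 6  [with H=7, P=6]  = 13.
Change = 14 − 13 = 1.

1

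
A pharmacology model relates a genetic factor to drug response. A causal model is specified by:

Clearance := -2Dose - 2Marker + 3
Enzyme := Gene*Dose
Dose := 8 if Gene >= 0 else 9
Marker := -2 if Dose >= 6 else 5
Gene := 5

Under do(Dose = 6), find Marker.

Under do(Dose=6), the mechanism Dose := 8 if Gene >= 0 else 9 is discarded; Dose is fixed at 6.
Marker = -2 if Dose >= 6 else 5  [with Dose=6]  = -2

-2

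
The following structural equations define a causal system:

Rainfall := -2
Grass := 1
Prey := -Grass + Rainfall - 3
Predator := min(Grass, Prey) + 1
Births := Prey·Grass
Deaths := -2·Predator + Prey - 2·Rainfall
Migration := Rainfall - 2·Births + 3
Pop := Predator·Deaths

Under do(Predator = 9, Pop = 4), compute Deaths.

-20

The joint intervention fixes Predator = 9, Pop = 4, removing each variable's own equation.
Prey = -Grass + Rainfall - 3  [with Grass=1, Rainfall=-2]  = -6
Deaths = -2·Predator + Prey - 2·Rainfall  [with Predator=9, Prey=-6, Rainfall=-2]  = -20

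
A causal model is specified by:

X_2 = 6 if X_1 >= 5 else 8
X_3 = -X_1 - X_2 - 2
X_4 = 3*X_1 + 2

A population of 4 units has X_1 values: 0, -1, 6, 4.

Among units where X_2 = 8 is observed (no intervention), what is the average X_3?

Observing X_2=8 restricts to units where X_2's equation naturally yields 8: X_1 ∈ {0, -1, 4}. In that subpopulation X_3 = -10, -9, -14, mean -11.

-11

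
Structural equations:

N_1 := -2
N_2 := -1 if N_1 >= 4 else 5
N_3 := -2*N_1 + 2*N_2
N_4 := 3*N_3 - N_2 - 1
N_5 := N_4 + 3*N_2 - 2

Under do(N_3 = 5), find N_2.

Under do(N_3=5), the mechanism N_3 := -2*N_1 + 2*N_2 is discarded; N_3 is fixed at 5.
Since N_2 is not a descendant of the intervened variable, it is unaffected.
N_2 = -1 if N_1 >= 4 else 5  [with N_1=-2]  = 5

5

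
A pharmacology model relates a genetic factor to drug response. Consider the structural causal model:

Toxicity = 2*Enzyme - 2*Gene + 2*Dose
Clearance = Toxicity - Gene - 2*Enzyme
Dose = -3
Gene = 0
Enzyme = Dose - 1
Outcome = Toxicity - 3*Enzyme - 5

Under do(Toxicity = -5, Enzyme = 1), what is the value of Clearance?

-7

The joint intervention fixes Toxicity = -5, Enzyme = 1, removing each variable's own equation.
Clearance = Toxicity - Gene - 2*Enzyme  [with Toxicity=-5, Gene=0, Enzyme=1]  = -7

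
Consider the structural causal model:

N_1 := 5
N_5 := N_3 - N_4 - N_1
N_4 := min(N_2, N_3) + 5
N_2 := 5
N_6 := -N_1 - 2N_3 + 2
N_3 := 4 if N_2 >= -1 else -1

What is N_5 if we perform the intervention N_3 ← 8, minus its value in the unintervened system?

3

do(N_3=8) replaces the equation N_3 := 4 if N_2 >= -1 else -1 with the constant N_3 = 8.
N_4 = min(N_2, N_3) + 5  [with N_2=5, N_3=8]  = 10
N_5 = N_3 - N_4 - N_1  [with N_3=8, N_4=10, N_1=5]  = -7
Without intervention: N_3 = 4 if N_2 >= -1 else -1  [with N_2=5]  = 4; N_4 = min(N_2, N_3) + 5  [with N_2=5, N_3=4]  = 9; N_5 = N_3 - N_4 - N_1  [with N_3=4, N_4=9, N_1=5]  = -10.
Change = -7 − (-10) = 3.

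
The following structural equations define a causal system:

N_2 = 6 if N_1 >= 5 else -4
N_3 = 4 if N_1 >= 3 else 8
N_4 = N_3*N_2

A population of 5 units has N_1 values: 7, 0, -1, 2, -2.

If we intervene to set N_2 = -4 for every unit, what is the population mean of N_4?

-28.8

Every unit gets N_2=-4 under the intervention. N_4 values become -16, -32, -32, -32, -32; E[N_4|do(N_2=-4)] = -28.8.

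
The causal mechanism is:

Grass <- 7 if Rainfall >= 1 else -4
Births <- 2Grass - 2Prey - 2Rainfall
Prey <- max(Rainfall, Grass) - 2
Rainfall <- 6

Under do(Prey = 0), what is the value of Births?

2

The intervention breaks the incoming arrows to Prey: Prey <- max(Rainfall, Grass) - 2 no longer applies, and Prey = 0.
Grass = 7 if Rainfall >= 1 else -4  [with Rainfall=6]  = 7
Births = 2Grass - 2Prey - 2Rainfall  [with Grass=7, Prey=0, Rainfall=6]  = 2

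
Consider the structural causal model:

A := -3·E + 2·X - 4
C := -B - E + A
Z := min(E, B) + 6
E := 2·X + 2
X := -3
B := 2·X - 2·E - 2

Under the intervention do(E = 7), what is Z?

-16

Under do(E=7), the mechanism E := 2·X + 2 is discarded; E is fixed at 7.
B = 2·X - 2·E - 2  [with X=-3, E=7]  = -22
Z = min(E, B) + 6  [with E=7, B=-22]  = -16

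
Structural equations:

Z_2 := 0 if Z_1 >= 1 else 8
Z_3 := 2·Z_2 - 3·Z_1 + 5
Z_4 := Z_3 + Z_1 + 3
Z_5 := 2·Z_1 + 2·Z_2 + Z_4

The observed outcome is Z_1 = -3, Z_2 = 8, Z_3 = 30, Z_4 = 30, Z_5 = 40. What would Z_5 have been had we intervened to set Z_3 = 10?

do(Z_3=10) replaces the equation Z_3 := 2·Z_2 - 3·Z_1 + 5 with the constant Z_3 = 10.
Z_2 = 0 if Z_1 >= 1 else 8  [with Z_1=-3]  = 8
Z_4 = Z_3 + Z_1 + 3  [with Z_3=10, Z_1=-3]  = 10
Z_5 = 2·Z_1 + 2·Z_2 + Z_4  [with Z_1=-3, Z_2=8, Z_4=10]  = 20

20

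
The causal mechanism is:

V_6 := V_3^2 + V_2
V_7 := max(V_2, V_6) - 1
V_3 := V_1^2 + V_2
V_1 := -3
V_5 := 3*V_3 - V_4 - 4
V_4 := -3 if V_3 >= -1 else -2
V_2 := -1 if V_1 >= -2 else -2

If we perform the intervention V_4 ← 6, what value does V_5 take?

Intervening sets V_4 = 6 and removes its equation (V_4 := -3 if V_3 >= -1 else -2).
V_2 = -1 if V_1 >= -2 else -2  [with V_1=-3]  = -2
V_3 = V_1^2 + V_2  [with V_1=-3, V_2=-2]  = 7
V_5 = 3*V_3 - V_4 - 4  [with V_3=7, V_4=6]  = 11

11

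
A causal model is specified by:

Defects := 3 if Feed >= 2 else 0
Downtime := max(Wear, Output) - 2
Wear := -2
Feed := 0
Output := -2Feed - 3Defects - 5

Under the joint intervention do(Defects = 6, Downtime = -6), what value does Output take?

-23

The joint intervention fixes Defects = 6, Downtime = -6, removing each variable's own equation.
Output = -2Feed - 3Defects - 5  [with Feed=0, Defects=6]  = -23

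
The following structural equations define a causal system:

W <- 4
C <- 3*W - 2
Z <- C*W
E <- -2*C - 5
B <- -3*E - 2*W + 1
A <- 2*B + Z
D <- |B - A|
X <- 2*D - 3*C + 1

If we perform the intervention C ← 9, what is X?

170

do(C=9) replaces the equation C <- 3*W - 2 with the constant C = 9.
Z = C*W  [with C=9, W=4]  = 36
E = -2*C - 5  [with C=9]  = -23
B = -3*E - 2*W + 1  [with E=-23, W=4]  = 62
A = 2*B + Z  [with B=62, Z=36]  = 160
D = |B - A|  [with B=62, A=160]  = 98
X = 2*D - 3*C + 1  [with D=98, C=9]  = 170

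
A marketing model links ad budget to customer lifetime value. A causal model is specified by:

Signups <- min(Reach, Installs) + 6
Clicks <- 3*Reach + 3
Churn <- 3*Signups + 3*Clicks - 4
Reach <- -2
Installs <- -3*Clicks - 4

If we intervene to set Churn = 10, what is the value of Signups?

The intervention breaks the incoming arrows to Churn: Churn <- 3*Signups + 3*Clicks - 4 no longer applies, and Churn = 10.
Since Signups is not a descendant of the intervened variable, it is unaffected.
Clicks = 3*Reach + 3  [with Reach=-2]  = -3
Installs = -3*Clicks - 4  [with Clicks=-3]  = 5
Signups = min(Reach, Installs) + 6  [with Reach=-2, Installs=5]  = 4

4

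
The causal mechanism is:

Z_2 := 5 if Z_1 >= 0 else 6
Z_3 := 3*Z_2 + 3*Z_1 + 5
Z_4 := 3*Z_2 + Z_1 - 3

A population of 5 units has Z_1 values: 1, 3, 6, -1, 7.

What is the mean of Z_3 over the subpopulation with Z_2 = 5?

E[Z_3|Z_2=5] averages over only the 4 units with Z_2=5 (Z_1 = 1, 3, 6, 7): Z_3 = 23, 29, 38, 41, mean 32.75.

32.75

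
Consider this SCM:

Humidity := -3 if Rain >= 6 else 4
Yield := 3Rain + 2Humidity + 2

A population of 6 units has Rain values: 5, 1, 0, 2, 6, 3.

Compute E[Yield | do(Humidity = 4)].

Every unit gets Humidity=4 under the intervention. Yield values become 25, 13, 10, 16, 28, 19; E[Yield|do(Humidity=4)] = 18.5.

18.5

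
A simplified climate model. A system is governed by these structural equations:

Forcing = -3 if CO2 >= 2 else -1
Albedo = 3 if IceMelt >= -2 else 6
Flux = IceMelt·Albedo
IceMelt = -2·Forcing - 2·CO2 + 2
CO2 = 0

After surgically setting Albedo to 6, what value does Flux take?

Intervening sets Albedo = 6 and removes its equation (Albedo = 3 if IceMelt >= -2 else 6).
Forcing = -3 if CO2 >= 2 else -1  [with CO2=0]  = -1
IceMelt = -2·Forcing - 2·CO2 + 2  [with Forcing=-1, CO2=0]  = 4
Flux = IceMelt·Albedo  [with IceMelt=4, Albedo=6]  = 24

24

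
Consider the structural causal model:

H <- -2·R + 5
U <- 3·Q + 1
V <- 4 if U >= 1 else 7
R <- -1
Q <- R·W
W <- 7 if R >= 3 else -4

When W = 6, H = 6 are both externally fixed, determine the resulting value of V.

Setting W = 6, H = 6 by intervention discards those variables' equations.
Q = R·W  [with R=-1, W=6]  = -6
U = 3·Q + 1  [with Q=-6]  = -17
V = 4 if U >= 1 else 7  [with U=-17]  = 7

7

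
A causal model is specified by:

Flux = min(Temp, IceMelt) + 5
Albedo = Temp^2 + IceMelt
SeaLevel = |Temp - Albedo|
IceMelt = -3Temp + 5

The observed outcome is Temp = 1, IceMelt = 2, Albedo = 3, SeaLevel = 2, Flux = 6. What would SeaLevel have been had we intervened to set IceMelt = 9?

Under do(IceMelt=9), the mechanism IceMelt = -3Temp + 5 is discarded; IceMelt is fixed at 9.
Albedo = Temp^2 + IceMelt  [with Temp=1, IceMelt=9]  = 10
SeaLevel = |Temp - Albedo|  [with Temp=1, Albedo=10]  = 9

9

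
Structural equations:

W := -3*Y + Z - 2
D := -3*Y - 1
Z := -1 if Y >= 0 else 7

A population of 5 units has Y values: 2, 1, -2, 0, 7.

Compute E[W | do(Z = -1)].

-7.8

do(Z=-1) breaks Z's dependence on Y. With Z=-1 fixed, W across the units is -9, -6, 3, -3, -24, mean -7.8.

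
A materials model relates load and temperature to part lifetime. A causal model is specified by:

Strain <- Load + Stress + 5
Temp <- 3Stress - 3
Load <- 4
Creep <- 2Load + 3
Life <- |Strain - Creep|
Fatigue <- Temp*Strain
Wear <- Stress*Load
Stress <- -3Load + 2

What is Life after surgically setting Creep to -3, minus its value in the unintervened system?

do(Creep=-3) replaces the equation Creep <- 2Load + 3 with the constant Creep = -3.
Stress = -3Load + 2  [with Load=4]  = -10
Strain = Load + Stress + 5  [with Load=4, Stress=-10]  = -1
Life = |Strain - Creep|  [with Strain=-1, Creep=-3]  = 2
Without intervention: Stress = -3Load + 2  [with Load=4]  = -10; Strain = Load + Stress + 5  [with Load=4, Stress=-10]  = -1; Creep = 2Load + 3  [with Load=4]  = 11; Life = |Strain - Creep|  [with Strain=-1, Creep=11]  = 12.
Change = 2 − 12 = -10.

-10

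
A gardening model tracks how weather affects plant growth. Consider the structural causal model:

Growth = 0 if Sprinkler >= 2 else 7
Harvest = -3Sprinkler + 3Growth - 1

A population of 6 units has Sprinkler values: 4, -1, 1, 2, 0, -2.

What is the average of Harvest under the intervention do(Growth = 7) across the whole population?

18

The intervention sets Growth=7 in all 6 units regardless of Sprinkler. Recomputing Harvest per unit gives 8, 23, 17, 14, 20, 26; average 18.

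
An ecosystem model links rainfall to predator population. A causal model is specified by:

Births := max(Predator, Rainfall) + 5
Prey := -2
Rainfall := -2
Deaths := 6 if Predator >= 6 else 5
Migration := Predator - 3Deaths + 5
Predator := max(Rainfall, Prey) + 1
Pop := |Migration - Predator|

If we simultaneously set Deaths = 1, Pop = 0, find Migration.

Under do(Deaths = 1, Pop = 0), each intervened variable's structural equation is replaced by its fixed value.
Predator = max(Rainfall, Prey) + 1  [with Rainfall=-2, Prey=-2]  = -1
Migration = Predator - 3Deaths + 5  [with Predator=-1, Deaths=1]  = 1

1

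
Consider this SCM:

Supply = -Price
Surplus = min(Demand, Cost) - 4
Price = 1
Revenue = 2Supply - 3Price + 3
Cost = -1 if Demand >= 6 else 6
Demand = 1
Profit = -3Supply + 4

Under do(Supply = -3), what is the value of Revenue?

do(Supply=-3) replaces the equation Supply = -Price with the constant Supply = -3.
Revenue = 2Supply - 3Price + 3  [with Supply=-3, Price=1]  = -6

-6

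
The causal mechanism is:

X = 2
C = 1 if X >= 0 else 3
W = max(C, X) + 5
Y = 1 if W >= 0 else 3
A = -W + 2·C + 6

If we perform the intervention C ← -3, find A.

do(C=-3) replaces the equation C = 1 if X >= 0 else 3 with the constant C = -3.
W = max(C, X) + 5  [with C=-3, X=2]  = 7
A = -W + 2·C + 6  [with W=7, C=-3]  = -7

-7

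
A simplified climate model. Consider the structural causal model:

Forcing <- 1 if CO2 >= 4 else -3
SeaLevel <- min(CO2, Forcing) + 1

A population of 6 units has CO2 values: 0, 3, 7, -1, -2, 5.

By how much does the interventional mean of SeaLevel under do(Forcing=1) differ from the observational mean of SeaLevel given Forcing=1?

The intervention sets Forcing=1 in all 6 units regardless of CO2. Recomputing SeaLevel per unit gives 1, 2, 2, 0, -1, 2; average 1.
E[SeaLevel|Forcing=1] averages over only the 2 units with Forcing=1 (CO2 = 7, 5): SeaLevel = 2, 2, mean 2.
Difference = 1 − 2 = -1.

-1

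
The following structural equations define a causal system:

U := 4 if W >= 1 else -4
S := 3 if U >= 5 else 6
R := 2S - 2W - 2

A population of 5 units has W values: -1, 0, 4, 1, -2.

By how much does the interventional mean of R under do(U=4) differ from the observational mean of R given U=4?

The intervention sets U=4 in all 5 units regardless of W. Recomputing R per unit gives 12, 10, 2, 8, 14; average 9.2.
Observing U=4 restricts to units where U's equation naturally yields 4: W ∈ {4, 1}. In that subpopulation R = 2, 8, mean 5.
Difference = 9.2 − 5 = 4.2.

4.2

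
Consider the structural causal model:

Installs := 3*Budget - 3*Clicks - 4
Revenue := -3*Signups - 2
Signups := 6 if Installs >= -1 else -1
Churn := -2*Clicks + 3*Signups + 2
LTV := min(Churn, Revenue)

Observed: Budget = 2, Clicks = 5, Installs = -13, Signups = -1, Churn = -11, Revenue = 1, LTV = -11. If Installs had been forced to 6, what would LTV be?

The intervention breaks the incoming arrows to Installs: Installs := 3*Budget - 3*Clicks - 4 no longer applies, and Installs = 6.
Signups = 6 if Installs >= -1 else -1  [with Installs=6]  = 6
Churn = -2*Clicks + 3*Signups + 2  [with Clicks=5, Signups=6]  = 10
Revenue = -3*Signups - 2  [with Signups=6]  = -20
LTV = min(Churn, Revenue)  [with Churn=10, Revenue=-20]  = -20

-20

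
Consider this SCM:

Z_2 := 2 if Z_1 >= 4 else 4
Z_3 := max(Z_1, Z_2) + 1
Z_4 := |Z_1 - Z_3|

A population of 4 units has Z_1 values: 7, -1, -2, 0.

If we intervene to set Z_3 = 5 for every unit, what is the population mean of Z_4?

5

do(Z_3=5) breaks Z_3's dependence on Z_1. With Z_3=5 fixed, Z_4 across the units is 2, 6, 7, 5, mean 5.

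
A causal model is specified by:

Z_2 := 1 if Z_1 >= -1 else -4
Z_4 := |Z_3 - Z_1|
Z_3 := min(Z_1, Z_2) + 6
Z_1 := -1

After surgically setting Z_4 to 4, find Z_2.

The intervention breaks the incoming arrows to Z_4: Z_4 := |Z_3 - Z_1| no longer applies, and Z_4 = 4.
Since Z_2 is not a descendant of the intervened variable, it is unaffected.
Z_2 = 1 if Z_1 >= -1 else -4  [with Z_1=-1]  = 1

1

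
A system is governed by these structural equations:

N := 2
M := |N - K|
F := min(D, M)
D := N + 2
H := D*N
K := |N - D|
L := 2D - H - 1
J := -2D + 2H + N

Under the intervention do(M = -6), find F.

do(M=-6) replaces the equation M := |N - K| with the constant M = -6.
D = N + 2  [with N=2]  = 4
F = min(D, M)  [with D=4, M=-6]  = -6

-6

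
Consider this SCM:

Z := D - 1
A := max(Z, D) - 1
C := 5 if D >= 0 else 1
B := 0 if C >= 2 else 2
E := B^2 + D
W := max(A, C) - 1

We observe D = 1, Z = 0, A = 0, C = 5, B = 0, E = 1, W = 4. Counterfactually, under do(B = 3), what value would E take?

10

The intervention breaks the incoming arrows to B: B := 0 if C >= 2 else 2 no longer applies, and B = 3.
E = B^2 + D  [with B=3, D=1]  = 10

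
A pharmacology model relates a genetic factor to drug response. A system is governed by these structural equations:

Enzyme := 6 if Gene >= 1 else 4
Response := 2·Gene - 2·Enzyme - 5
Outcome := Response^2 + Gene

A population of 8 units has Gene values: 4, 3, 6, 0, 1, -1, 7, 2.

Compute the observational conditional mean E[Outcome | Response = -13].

Conditioning on Response=-13 selects the 2 unit(s) with Gene ∈ {0, 2}. Their Outcome values: 169, 171. Mean = 170.

170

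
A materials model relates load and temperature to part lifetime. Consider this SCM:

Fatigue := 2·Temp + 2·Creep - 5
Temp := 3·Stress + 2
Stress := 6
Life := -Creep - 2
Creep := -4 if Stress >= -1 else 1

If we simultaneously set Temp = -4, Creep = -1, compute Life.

Under do(Temp = -4, Creep = -1), each intervened variable's structural equation is replaced by its fixed value.
Life = -Creep - 2  [with Creep=-1]  = -1

-1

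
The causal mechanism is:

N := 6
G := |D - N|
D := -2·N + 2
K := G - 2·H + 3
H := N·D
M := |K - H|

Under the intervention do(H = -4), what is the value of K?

Intervening sets H = -4 and removes its equation (H := N·D).
D = -2·N + 2  [with N=6]  = -10
G = |D - N|  [with D=-10, N=6]  = 16
K = G - 2·H + 3  [with G=16, H=-4]  = 27

27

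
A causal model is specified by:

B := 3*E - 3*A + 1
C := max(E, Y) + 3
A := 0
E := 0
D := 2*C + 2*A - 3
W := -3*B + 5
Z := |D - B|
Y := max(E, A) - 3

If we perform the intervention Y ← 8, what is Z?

The intervention breaks the incoming arrows to Y: Y := max(E, A) - 3 no longer applies, and Y = 8.
C = max(E, Y) + 3  [with E=0, Y=8]  = 11
D = 2*C + 2*A - 3  [with C=11, A=0]  = 19
B = 3*E - 3*A + 1  [with E=0, A=0]  = 1
Z = |D - B|  [with D=19, B=1]  = 18

18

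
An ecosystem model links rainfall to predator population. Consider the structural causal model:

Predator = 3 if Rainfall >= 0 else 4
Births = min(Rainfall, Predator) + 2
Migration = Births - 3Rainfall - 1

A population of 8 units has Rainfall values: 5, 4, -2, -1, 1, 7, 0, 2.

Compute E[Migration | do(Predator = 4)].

do(Predator=4) breaks Predator's dependence on Rainfall. With Predator=4 fixed, Migration across the units is -10, -7, 5, 3, -1, -16, 1, -3, mean -3.5.

-3.5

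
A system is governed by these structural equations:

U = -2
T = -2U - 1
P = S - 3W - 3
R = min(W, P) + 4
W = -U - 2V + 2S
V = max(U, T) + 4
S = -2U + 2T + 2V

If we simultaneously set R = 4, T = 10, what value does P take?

-185

Under do(R = 4, T = 10), each intervened variable's structural equation is replaced by its fixed value.
V = max(U, T) + 4  [with U=-2, T=10]  = 14
S = -2U + 2T + 2V  [with U=-2, T=10, V=14]  = 52
W = -U - 2V + 2S  [with U=-2, V=14, S=52]  = 78
P = S - 3W - 3  [with S=52, W=78]  = -185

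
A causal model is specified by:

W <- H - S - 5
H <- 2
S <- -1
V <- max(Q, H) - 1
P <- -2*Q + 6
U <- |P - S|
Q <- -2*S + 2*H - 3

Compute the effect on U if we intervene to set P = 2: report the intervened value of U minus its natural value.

Intervening sets P = 2 and removes its equation (P <- -2*Q + 6).
U = |P - S|  [with P=2, S=-1]  = 3
Without intervention: Q = -2*S + 2*H - 3  [with S=-1, H=2]  = 3; P = -2*Q + 6  [with Q=3]  = 0; U = |P - S|  [with P=0, S=-1]  = 1.
Change = 3 − 1 = 2.

2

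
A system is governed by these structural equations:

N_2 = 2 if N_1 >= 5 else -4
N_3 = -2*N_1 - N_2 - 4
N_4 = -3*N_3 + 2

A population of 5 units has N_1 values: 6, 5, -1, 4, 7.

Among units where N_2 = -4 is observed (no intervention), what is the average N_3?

-3

Conditioning on N_2=-4 selects the 2 unit(s) with N_1 ∈ {-1, 4}. Their N_3 values: 2, -8. Mean = -3.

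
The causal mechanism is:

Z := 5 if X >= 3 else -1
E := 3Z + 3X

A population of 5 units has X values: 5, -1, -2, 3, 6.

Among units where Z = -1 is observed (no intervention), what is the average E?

Conditioning on Z=-1 selects the 2 unit(s) with X ∈ {-1, -2}. Their E values: -6, -9. Mean = -7.5.

-7.5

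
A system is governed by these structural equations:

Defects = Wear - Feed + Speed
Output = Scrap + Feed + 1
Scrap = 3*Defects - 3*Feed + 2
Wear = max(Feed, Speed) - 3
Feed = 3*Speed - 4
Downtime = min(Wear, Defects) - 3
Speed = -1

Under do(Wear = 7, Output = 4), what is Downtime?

Under do(Wear = 7, Output = 4), each intervened variable's structural equation is replaced by its fixed value.
Feed = 3*Speed - 4  [with Speed=-1]  = -7
Defects = Wear - Feed + Speed  [with Wear=7, Feed=-7, Speed=-1]  = 13
Downtime = min(Wear, Defects) - 3  [with Wear=7, Defects=13]  = 4

4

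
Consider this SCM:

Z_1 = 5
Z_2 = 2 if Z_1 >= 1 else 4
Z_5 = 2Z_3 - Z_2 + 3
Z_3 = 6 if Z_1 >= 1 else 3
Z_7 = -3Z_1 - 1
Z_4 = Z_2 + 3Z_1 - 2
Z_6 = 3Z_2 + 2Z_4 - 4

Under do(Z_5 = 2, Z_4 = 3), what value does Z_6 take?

8

Setting Z_5 = 2, Z_4 = 3 by intervention discards those variables' equations.
Z_2 = 2 if Z_1 >= 1 else 4  [with Z_1=5]  = 2
Z_6 = 3Z_2 + 2Z_4 - 4  [with Z_2=2, Z_4=3]  = 8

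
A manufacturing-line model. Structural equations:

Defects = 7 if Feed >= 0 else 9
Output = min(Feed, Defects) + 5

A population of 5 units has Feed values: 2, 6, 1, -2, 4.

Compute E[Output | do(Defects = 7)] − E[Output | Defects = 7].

Every unit gets Defects=7 under the intervention. Output values become 7, 11, 6, 3, 9; E[Output|do(Defects=7)] = 7.2.
Conditioning on Defects=7 selects the 4 unit(s) with Feed ∈ {2, 6, 1, 4}. Their Output values: 7, 11, 6, 9. Mean = 8.25.
Difference = 7.2 − 8.25 = -1.05.

-1.05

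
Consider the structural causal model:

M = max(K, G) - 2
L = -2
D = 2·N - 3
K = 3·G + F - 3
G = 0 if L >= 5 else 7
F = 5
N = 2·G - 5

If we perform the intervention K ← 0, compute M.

Intervening sets K = 0 and removes its equation (K = 3·G + F - 3).
G = 0 if L >= 5 else 7  [with L=-2]  = 7
M = max(K, G) - 2  [with K=0, G=7]  = 5

5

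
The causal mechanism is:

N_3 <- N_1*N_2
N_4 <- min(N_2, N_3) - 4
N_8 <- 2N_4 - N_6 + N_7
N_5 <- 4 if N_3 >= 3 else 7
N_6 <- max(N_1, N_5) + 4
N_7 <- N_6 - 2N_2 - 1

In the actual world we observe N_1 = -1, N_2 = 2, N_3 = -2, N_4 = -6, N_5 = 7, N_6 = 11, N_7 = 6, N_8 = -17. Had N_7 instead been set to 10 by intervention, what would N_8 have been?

-13

do(N_7=10) replaces the equation N_7 <- N_6 - 2N_2 - 1 with the constant N_7 = 10.
N_3 = N_1*N_2  [with N_1=-1, N_2=2]  = -2
N_4 = min(N_2, N_3) - 4  [with N_2=2, N_3=-2]  = -6
N_5 = 4 if N_3 >= 3 else 7  [with N_3=-2]  = 7
N_6 = max(N_1, N_5) + 4  [with N_1=-1, N_5=7]  = 11
N_8 = 2N_4 - N_6 + N_7  [with N_4=-6, N_6=11, N_7=10]  = -13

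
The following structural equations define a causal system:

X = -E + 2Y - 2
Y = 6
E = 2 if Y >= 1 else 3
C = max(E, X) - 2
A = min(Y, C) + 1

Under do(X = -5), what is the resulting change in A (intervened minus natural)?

do(X=-5) replaces the equation X = -E + 2Y - 2 with the constant X = -5.
E = 2 if Y >= 1 else 3  [with Y=6]  = 2
C = max(E, X) - 2  [with E=2, X=-5]  = 0
A = min(Y, C) + 1  [with Y=6, C=0]  = 1
Without intervention: E = 2 if Y >= 1 else 3  [with Y=6]  = 2; X = -E + 2Y - 2  [with E=2, Y=6]  = 8; C = max(E, X) - 2  [with E=2, X=8]  = 6; A = min(Y, C) + 1  [with Y=6, C=6]  = 7.
Change = 1 − 7 = -6.

-6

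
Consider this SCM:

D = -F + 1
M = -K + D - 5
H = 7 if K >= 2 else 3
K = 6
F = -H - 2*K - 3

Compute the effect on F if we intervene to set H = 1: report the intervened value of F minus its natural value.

6

The intervention breaks the incoming arrows to H: H = 7 if K >= 2 else 3 no longer applies, and H = 1.
F = -H - 2*K - 3  [with H=1, K=6]  = -16
Without intervention: H = 7 if K >= 2 else 3  [with K=6]  = 7; F = -H - 2*K - 3  [with H=7, K=6]  = -22.
Change = -16 − (-22) = 6.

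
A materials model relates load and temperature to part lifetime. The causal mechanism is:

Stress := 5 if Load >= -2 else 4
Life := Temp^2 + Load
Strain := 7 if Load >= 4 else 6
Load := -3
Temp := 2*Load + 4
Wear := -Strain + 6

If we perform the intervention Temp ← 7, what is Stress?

4

The intervention breaks the incoming arrows to Temp: Temp := 2*Load + 4 no longer applies, and Temp = 7.
Since Stress is not a descendant of the intervened variable, it is unaffected.
Stress = 5 if Load >= -2 else 4  [with Load=-3]  = 4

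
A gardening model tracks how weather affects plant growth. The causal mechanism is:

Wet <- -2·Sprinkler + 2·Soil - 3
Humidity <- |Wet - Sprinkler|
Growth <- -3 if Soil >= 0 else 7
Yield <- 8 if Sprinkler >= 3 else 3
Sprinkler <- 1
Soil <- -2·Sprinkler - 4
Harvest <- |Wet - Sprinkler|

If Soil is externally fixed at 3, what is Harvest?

0

Under do(Soil=3), the mechanism Soil <- -2·Sprinkler - 4 is discarded; Soil is fixed at 3.
Wet = -2·Sprinkler + 2·Soil - 3  [with Sprinkler=1, Soil=3]  = 1
Harvest = |Wet - Sprinkler|  [with Wet=1, Sprinkler=1]  = 0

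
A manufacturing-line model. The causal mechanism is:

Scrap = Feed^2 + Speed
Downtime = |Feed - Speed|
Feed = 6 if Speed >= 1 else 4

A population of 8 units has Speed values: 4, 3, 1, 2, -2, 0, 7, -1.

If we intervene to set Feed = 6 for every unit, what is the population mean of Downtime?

do(Feed=6) breaks Feed's dependence on Speed. With Feed=6 fixed, Downtime across the units is 2, 3, 5, 4, 8, 6, 1, 7, mean 4.5.

4.5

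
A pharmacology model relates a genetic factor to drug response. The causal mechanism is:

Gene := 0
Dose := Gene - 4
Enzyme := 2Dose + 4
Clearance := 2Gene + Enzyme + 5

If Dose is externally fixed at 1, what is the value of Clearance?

Under do(Dose=1), the mechanism Dose := Gene - 4 is discarded; Dose is fixed at 1.
Enzyme = 2Dose + 4  [with Dose=1]  = 6
Clearance = 2Gene + Enzyme + 5  [with Gene=0, Enzyme=6]  = 11

11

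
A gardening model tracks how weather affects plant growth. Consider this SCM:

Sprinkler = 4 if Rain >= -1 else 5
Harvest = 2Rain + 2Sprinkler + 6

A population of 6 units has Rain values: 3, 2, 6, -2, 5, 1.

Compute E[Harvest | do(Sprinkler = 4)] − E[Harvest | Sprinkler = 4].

do(Sprinkler=4) breaks Sprinkler's dependence on Rain. With Sprinkler=4 fixed, Harvest across the units is 20, 18, 26, 10, 24, 16, mean 19.
E[Harvest|Sprinkler=4] averages over only the 5 units with Sprinkler=4 (Rain = 3, 2, 6, 5, 1): Harvest = 20, 18, 26, 24, 16, mean 20.8.
Difference = 19 − 20.8 = -1.8.

-1.8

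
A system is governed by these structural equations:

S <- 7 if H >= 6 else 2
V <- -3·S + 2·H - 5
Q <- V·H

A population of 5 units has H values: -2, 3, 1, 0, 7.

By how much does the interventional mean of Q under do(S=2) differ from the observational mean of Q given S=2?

3.9

The intervention sets S=2 in all 5 units regardless of H. Recomputing Q per unit gives 30, -15, -9, 0, 21; average 5.4.
Conditioning on S=2 selects the 4 unit(s) with H ∈ {-2, 3, 1, 0}. Their Q values: 30, -15, -9, 0. Mean = 1.5.
Difference = 5.4 − 1.5 = 3.9.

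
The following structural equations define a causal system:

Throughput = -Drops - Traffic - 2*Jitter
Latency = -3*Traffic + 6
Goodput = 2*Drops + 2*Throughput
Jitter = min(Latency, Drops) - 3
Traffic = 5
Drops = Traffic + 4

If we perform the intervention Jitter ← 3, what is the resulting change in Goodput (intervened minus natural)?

-60

Under do(Jitter=3), the mechanism Jitter = min(Latency, Drops) - 3 is discarded; Jitter is fixed at 3.
Drops = Traffic + 4  [with Traffic=5]  = 9
Throughput = -Drops - Traffic - 2*Jitter  [with Drops=9, Traffic=5, Jitter=3]  = -20
Goodput = 2*Drops + 2*Throughput  [with Drops=9, Throughput=-20]  = -22
Without intervention: Latency = -3*Traffic + 6  [with Traffic=5]  = -9; Drops = Traffic + 4  [with Traffic=5]  = 9; Jitter = min(Latency, Drops) - 3  [with Latency=-9, Drops=9]  = -12; Throughput = -Drops - Traffic - 2*Jitter  [with Drops=9, Traffic=5, Jitter=-12]  = 10; Goodput = 2*Drops + 2*Throughput  [with Drops=9, Throughput=10]  = 38.
Change = -22 − 38 = -60.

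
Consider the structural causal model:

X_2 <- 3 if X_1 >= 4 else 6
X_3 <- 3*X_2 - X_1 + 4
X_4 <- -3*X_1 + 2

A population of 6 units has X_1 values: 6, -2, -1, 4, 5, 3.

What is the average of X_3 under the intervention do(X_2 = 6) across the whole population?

19.5

do(X_2=6) breaks X_2's dependence on X_1. With X_2=6 fixed, X_3 across the units is 16, 24, 23, 18, 17, 19, mean 19.5.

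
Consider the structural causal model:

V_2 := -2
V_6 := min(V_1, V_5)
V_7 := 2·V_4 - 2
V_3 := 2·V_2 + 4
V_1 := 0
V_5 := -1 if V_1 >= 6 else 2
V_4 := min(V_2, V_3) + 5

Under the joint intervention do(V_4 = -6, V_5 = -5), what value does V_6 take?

The joint intervention fixes V_4 = -6, V_5 = -5, removing each variable's own equation.
V_6 = min(V_1, V_5)  [with V_1=0, V_5=-5]  = -5

-5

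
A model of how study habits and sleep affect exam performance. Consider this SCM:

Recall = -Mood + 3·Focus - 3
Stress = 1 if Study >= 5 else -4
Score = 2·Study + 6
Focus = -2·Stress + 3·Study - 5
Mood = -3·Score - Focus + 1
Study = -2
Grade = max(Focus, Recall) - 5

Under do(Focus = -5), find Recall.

-18

The intervention breaks the incoming arrows to Focus: Focus = -2·Stress + 3·Study - 5 no longer applies, and Focus = -5.
Score = 2·Study + 6  [with Study=-2]  = 2
Mood = -3·Score - Focus + 1  [with Score=2, Focus=-5]  = 0
Recall = -Mood + 3·Focus - 3  [with Mood=0, Focus=-5]  = -18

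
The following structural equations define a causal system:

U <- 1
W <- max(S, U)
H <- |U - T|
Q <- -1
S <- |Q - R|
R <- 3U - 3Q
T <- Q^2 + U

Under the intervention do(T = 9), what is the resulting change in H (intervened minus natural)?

7

The intervention breaks the incoming arrows to T: T <- Q^2 + U no longer applies, and T = 9.
H = |U - T|  [with U=1, T=9]  = 8
Without intervention: T = Q^2 + U  [with Q=-1, U=1]  = 2; H = |U - T|  [with U=1, T=2]  = 1.
Change = 8 − 1 = 7.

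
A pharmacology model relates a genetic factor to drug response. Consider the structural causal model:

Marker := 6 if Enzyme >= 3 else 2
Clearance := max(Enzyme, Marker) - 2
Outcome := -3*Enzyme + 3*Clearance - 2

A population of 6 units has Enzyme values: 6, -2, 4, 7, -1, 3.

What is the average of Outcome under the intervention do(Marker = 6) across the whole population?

Under do(Marker=6), Marker's equation is replaced by Marker=6 for every unit. Per-unit Outcome: -8, 16, -2, -8, 13, 1. Mean = 2.

2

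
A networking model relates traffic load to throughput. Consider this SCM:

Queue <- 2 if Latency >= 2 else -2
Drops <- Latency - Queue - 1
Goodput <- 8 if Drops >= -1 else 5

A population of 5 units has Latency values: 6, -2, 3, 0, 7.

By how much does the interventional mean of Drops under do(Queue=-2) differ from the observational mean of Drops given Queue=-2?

Under do(Queue=-2), Queue's equation is replaced by Queue=-2 for every unit. Per-unit Drops: 7, -1, 4, 1, 8. Mean = 3.8.
Conditioning on Queue=-2 selects the 2 unit(s) with Latency ∈ {-2, 0}. Their Drops values: -1, 1. Mean = 0.
Difference = 3.8 − 0 = 3.8.

3.8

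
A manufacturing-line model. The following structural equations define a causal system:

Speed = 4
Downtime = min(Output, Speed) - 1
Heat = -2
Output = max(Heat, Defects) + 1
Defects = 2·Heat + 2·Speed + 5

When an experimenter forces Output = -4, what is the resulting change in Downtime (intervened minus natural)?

-8

Intervening sets Output = -4 and removes its equation (Output = max(Heat, Defects) + 1).
Downtime = min(Output, Speed) - 1  [with Output=-4, Speed=4]  = -5
Without intervention: Defects = 2·Heat + 2·Speed + 5  [with Heat=-2, Speed=4]  = 9; Output = max(Heat, Defects) + 1  [with Heat=-2, Defects=9]  = 10; Downtime = min(Output, Speed) - 1  [with Output=10, Speed=4]  = 3.
Change = -5 − 3 = -8.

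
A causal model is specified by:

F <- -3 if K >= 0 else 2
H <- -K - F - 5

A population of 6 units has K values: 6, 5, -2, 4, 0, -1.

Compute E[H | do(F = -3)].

The intervention sets F=-3 in all 6 units regardless of K. Recomputing H per unit gives -8, -7, 0, -6, -2, -1; average -4.

-4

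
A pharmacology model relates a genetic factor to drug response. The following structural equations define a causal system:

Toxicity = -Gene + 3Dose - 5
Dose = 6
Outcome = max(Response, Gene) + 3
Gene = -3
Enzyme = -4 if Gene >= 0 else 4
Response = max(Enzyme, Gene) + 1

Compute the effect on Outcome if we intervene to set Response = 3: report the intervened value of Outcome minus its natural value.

Under do(Response=3), the mechanism Response = max(Enzyme, Gene) + 1 is discarded; Response is fixed at 3.
Outcome = max(Response, Gene) + 3  [with Response=3, Gene=-3]  = 6
Without intervention: Enzyme = -4 if Gene >= 0 else 4  [with Gene=-3]  = 4; Response = max(Enzyme, Gene) + 1  [with Enzyme=4, Gene=-3]  = 5; Outcome = max(Response, Gene) + 3  [with Response=5, Gene=-3]  = 8.
Change = 6 − 8 = -2.

-2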